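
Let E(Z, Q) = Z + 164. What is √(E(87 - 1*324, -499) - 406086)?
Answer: I*√406159 ≈ 637.31*I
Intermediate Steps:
E(Z, Q) = 164 + Z
√(E(87 - 1*324, -499) - 406086) = √((164 + (87 - 1*324)) - 406086) = √((164 + (87 - 324)) - 406086) = √((164 - 237) - 406086) = √(-73 - 406086) = √(-406159) = I*√406159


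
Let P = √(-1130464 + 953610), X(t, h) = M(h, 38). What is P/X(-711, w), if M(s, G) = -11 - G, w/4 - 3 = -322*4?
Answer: -I*√176854/49 ≈ -8.5825*I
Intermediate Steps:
w = -5140 (w = 12 + 4*(-322*4) = 12 + 4*(-1288) = 12 - 5152 = -5140)
X(t, h) = -49 (X(t, h) = -11 - 1*38 = -11 - 38 = -49)
P = I*√176854 (P = √(-176854) = I*√176854 ≈ 420.54*I)
P/X(-711, w) = (I*√176854)/(-49) = (I*√176854)*(-1/49) = -I*√176854/49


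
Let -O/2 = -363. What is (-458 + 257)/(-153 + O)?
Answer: -67/191 ≈ -0.35079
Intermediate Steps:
O = 726 (O = -2*(-363) = 726)
(-458 + 257)/(-153 + O) = (-458 + 257)/(-153 + 726) = -201/573 = -201*1/573 = -67/191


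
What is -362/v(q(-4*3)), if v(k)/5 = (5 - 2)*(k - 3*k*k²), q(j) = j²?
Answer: 181/67183560 ≈ 2.6941e-6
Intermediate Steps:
v(k) = -45*k³ + 15*k (v(k) = 5*((5 - 2)*(k - 3*k*k²)) = 5*(3*(k - 3*k³)) = 5*(-9*k³ + 3*k) = -45*k³ + 15*k)
-362/v(q(-4*3)) = -362/(-45*((-4*3)²)³ + 15*(-4*3)²) = -362/(-45*((-12)²)³ + 15*(-12)²) = -362/(-45*144³ + 15*144) = -362/(-45*2985984 + 2160) = -362/(-134369280 + 2160) = -362/(-134367120) = -362*(-1/134367120) = 181/67183560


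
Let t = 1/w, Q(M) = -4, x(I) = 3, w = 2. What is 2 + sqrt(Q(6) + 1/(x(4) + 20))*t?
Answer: 2 + I*sqrt(2093)/46 ≈ 2.0 + 0.99455*I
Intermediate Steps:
t = 1/2 ≈ 0.50000
2 + sqrt(Q(6) + 1/(x(4) + 20))*t = 2 + sqrt(-4 + 1/(3 + 20))*(1/2) = 2 + sqrt(-4 + 1/23)*(1/2) = 2 + sqrt(-91/23)*(1/2) = 2 + (I*sqrt(2093)/23)*(1/2) = 2 + I*sqrt(2093)/46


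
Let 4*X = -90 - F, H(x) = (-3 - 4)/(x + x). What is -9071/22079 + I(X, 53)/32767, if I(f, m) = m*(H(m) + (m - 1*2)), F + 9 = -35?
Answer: -475254393/1446925186 ≈ -0.32846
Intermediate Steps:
H(x) = -7/(2*x) (H(x) = -7*1/(2*x) = -7/(2*x))
F = -44 (F = -9 - 35 = -44)
X = -23/2 (X = (-90 - 1*(-44))/4 = (-90 + 44)/4 = (¼)*(-46) = -23/2 ≈ -11.500)
I(f, m) = m*(-2 + m - 7/(2*m)) (I(f, m) = m*(-7/(2*m) + (m - 1*2)) = m*(-7/(2*m) + (m - 2)) = m*(-7/(2*m) + (-2 + m)) = m*(-2 + m - 7/(2*m)))
-9071/22079 + I(X, 53)/32767 = -9071/22079 + (-7/2 + 53² - 2*53)/32767 = -9071*1/22079 + (-7/2 + 2809 - 106)*(1/32767) = -9071/22079 + (5399/2)*(1/32767) = -9071/22079 + 5399/65534 = -475254393/1446925186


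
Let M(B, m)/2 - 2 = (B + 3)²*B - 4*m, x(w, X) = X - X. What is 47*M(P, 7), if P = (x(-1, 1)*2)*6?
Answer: -2444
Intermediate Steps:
x(w, X) = 0
P = 0 (P = (0*2)*6 = 0*6 = 0)
M(B, m) = 4 - 8*m + 2*B*(3 + B)² (M(B, m) = 4 + 2*((B + 3)²*B - 4*m) = 4 + 2*((3 + B)²*B - 4*m) = 4 + 2*(B*(3 + B)² - 4*m) = 4 + 2*(-4*m + B*(3 + B)²) = 4 + (-8*m + 2*B*(3 + B)²) = 4 - 8*m + 2*B*(3 + B)²)
47*M(P, 7) = 47*(4 - 8*7 + 2*0*(3 + 0)²) = 47*(4 - 56 + 2*0*3²) = 47*(4 - 56 + 2*0*9) = 47*(4 - 56 + 0) = 47*(-52) = -2444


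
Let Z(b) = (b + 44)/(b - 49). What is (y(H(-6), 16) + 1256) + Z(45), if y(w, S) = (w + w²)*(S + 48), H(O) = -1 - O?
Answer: 12615/4 ≈ 3153.8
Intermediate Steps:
y(w, S) = (48 + S)*(w + w²) (y(w, S) = (w + w²)*(48 + S) = (48 + S)*(w + w²))
Z(b) = (44 + b)/(-49 + b)
(y(H(-6), 16) + 1256) + Z(45) = ((-1 - 1*(-6))*(48 + 16 + 48*(-1 - 1*(-6)) + 16*(-1 - 1*(-6))) + 1256) + (44 + 45)/(-49 + 45) = ((-1 + 6)*(48 + 16 + 48*(-1 + 6) + 16*(-1 + 6)) + 1256) + 89/(-4) = (5*(48 + 16 + 48*5 + 16*5) + 1256) - ¼*89 = (5*(48 + 16 + 240 + 80) + 1256) - 89/4 = (5*384 + 1256) - 89/4 = (1920 + 1256) - 89/4 = 3176 - 89/4 = 12615/4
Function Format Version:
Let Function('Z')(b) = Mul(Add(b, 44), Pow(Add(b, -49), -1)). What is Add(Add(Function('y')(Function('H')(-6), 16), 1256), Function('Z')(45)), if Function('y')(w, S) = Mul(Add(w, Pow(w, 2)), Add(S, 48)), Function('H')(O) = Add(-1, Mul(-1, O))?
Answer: Rational(12615, 4) ≈ 3153.8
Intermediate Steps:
Function('y')(w, S) = Mul(Add(48, S), Add(w, Pow(w, 2))) (Function('y')(w, S) = Mul(Add(w, Pow(w, 2)), Add(48, S)) = Mul(Add(48, S), Add(w, Pow(w, 2))))
Function('Z')(b) = Mul(Pow(Add(-49, b), -1), Add(44, b)) (Function('Z')(b) = Mul(Add(44, b), Pow(Add(-49, b), -1)) = Mul(Pow(Add(-49, b), -1), Add(44, b)))
Add(Add(Function('y')(Function('H')(-6), 16), 1256), Function('Z')(45)) = Add(Add(Mul(Add(-1, Mul(-1, -6)), Add(48, 16, Mul(48, Add(-1, Mul(-1, -6))), Mul(16, Add(-1, Mul(-1, -6))))), 1256), Mul(Pow(Add(-49, 45), -1), Add(44, 45))) = Add(Add(Mul(Add(-1, 6), Add(48, 16, Mul(48, Add(-1, 6)), Mul(16, Add(-1, 6)))), 1256), Mul(Pow(-4, -1), 89)) = Add(Add(Mul(5, Add(48, 16, Mul(48, 5), Mul(16, 5))), 1256), Mul(Rational(-1, 4), 89)) = Add(Add(Mul(5, Add(48, 16, 240, 80)), 1256), Rational(-89, 4)) = Add(Add(Mul(5, 384), 1256), Rational(-89, 4)) = Add(Add(1920, 1256), Rational(-89, 4)) = Add(3176, Rational(-89, 4)) = Rational(12615, 4)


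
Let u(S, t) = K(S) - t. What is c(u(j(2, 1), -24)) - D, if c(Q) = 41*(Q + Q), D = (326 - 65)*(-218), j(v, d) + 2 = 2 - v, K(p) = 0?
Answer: 58866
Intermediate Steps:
j(v, d) = -v (j(v, d) = -2 + (2 - v) = -v)
u(S, t) = -t (u(S, t) = 0 - t = -t)
D = -56898 (D = 261*(-218) = -56898)
c(Q) = 82*Q (c(Q) = 41*(2*Q) = 82*Q)
c(u(j(2, 1), -24)) - D = 82*(-1*(-24)) - 1*(-56898) = 82*24 + 56898 = 1968 + 56898 = 58866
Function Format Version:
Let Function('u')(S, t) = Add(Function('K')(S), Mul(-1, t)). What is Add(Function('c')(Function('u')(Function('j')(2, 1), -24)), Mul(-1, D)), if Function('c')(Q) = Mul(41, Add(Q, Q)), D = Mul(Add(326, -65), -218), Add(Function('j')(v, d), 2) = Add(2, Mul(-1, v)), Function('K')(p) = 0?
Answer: 58866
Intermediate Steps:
Function('j')(v, d) = Mul(-1, v) (Function('j')(v, d) = Add(-2, Add(2, Mul(-1, v))) = Mul(-1, v))
Function('u')(S, t) = Mul(-1, t) (Function('u')(S, t) = Add(0, Mul(-1, t)) = Mul(-1, t))
D = -56898 (D = Mul(261, -218) = -56898)
Function('c')(Q) = Mul(82, Q) (Function('c')(Q) = Mul(41, Mul(2, Q)) = Mul(82, Q))
Add(Function('c')(Function('u')(Function('j')(2, 1), -24)), Mul(-1, D)) = Add(Mul(82, Mul(-1, -24)), Mul(-1, -56898)) = Add(Mul(82, 24), 56898) = Add(1968, 56898) = 58866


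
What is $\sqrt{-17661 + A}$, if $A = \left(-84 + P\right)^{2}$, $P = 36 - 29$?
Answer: $2 i \sqrt{2933} \approx 108.31 i$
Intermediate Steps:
$P = 7$
$A = 5929$ ($A = \left(-84 + 7\right)^{2} = \left(-77\right)^{2} = 5929$)
$\sqrt{-17661 + A} = \sqrt{-17661 + 5929} = \sqrt{-11732} = 2 i \sqrt{2933}$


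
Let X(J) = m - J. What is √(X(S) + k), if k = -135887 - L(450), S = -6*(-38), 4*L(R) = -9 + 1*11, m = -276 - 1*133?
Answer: I*√546098/2 ≈ 369.49*I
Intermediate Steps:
m = -409 (m = -276 - 133 = -409)
L(R) = ½ (L(R) = (-9 + 1*11)/4 = (-9 + 11)/4 = (¼)*2 = ½)
S = 228
X(J) = -409 - J
k = -271775/2 (k = -135887 - 1*½ = -135887 - ½ = -271775/2 ≈ -1.3589e+5)
√(X(S) + k) = √((-409 - 1*228) - 271775/2) = √((-409 - 228) - 271775/2) = √(-637 - 271775/2) = √(-273049/2) = I*√546098/2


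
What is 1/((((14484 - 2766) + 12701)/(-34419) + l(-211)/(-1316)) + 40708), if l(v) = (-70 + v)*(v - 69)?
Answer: 1617693/65755181561 ≈ 2.4602e-5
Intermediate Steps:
l(v) = (-70 + v)*(-69 + v)
1/((((14484 - 2766) + 12701)/(-34419) + l(-211)/(-1316)) + 40708) = 1/((((14484 - 2766) + 12701)/(-34419) + (4830 + (-211)² - 139*(-211))/(-1316)) + 40708) = 1/(((11718 + 12701)*(-1/34419) + (4830 + 44521 + 29329)*(-1/1316)) + 40708) = 1/((24419*(-1/34419) + 78680*(-1/1316)) + 40708) = 1/((-24419/34419 - 2810/47) + 40708) = 1/(-97865083/1617693 + 40708) = 1/(65755181561/1617693) = 1617693/65755181561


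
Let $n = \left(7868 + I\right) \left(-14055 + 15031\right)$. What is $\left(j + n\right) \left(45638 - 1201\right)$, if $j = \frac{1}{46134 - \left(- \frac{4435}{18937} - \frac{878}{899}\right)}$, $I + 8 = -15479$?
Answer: $- \frac{308602832213838539553}{933915073} \approx -3.3044 \cdot 10^{11}$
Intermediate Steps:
$I = -15487$ ($I = -8 - 15479 = -15487$)
$n = -7436144$ ($n = \left(7868 - 15487\right) \left(-14055 + 15031\right) = \left(-7619\right) 976 = -7436144$)
$j = \frac{20243}{933915073}$ ($j = \frac{1}{46134 - - \frac{24511}{20243}} = \frac{1}{46134 + \left(\frac{878}{899} + \frac{4435}{18937}\right)} = \frac{1}{46134 + \frac{24511}{20243}} = \frac{1}{\frac{933915073}{20243}} = \frac{20243}{933915073} \approx 2.1675 \cdot 10^{-5}$)
$\left(j + n\right) \left(45638 - 1201\right) = \left(\frac{20243}{933915073} - 7436144\right) \left(45638 - 1201\right) = \left(- \frac{6944726966578269}{933915073}\right) 44437 = - \frac{308602832213838539553}{933915073}$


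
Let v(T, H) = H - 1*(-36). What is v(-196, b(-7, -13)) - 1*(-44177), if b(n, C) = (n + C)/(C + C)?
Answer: 574779/13 ≈ 44214.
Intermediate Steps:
b(n, C) = (C + n)/(2*C) (b(n, C) = (C + n)/((2*C)) = (C + n)*(1/(2*C)) = (C + n)/(2*C))
v(T, H) = 36 + H (v(T, H) = H + 36 = 36 + H)
v(-196, b(-7, -13)) - 1*(-44177) = (36 + (1/2)*(-13 - 7)/(-13)) - 1*(-44177) = (36 + (1/2)*(-1/13)*(-20)) + 44177 = (36 + 10/13) + 44177 = 478/13 + 44177 = 574779/13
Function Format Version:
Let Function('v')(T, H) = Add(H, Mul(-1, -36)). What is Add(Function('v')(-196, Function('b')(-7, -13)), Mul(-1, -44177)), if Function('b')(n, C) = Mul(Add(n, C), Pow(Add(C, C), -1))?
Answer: Rational(574779, 13) ≈ 44214.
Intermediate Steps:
Function('b')(n, C) = Mul(Rational(1, 2), Pow(C, -1), Add(C, n)) (Function('b')(n, C) = Mul(Add(C, n), Pow(Mul(2, C), -1)) = Mul(Add(C, n), Mul(Rational(1, 2), Pow(C, -1))) = Mul(Rational(1, 2), Pow(C, -1), Add(C, n)))
Function('v')(T, H) = Add(36, H) (Function('v')(T, H) = Add(H, 36) = Add(36, H))
Add(Function('v')(-196, Function('b')(-7, -13)), Mul(-1, -44177)) = Add(Add(36, Mul(Rational(1, 2), Pow(-13, -1), Add(-13, -7))), Mul(-1, -44177)) = Add(Add(36, Mul(Rational(1, 2), Rational(-1, 13), -20)), 44177) = Add(Add(36, Rational(10, 13)), 44177) = Add(Rational(478, 13), 44177) = Rational(574779, 13)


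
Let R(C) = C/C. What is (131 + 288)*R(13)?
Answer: 419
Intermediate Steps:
R(C) = 1
(131 + 288)*R(13) = (131 + 288)*1 = 419*1 = 419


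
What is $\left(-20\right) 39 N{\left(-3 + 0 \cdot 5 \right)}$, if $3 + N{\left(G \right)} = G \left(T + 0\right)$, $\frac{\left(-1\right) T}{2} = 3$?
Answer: $-11700$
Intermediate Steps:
$T = -6$ ($T = \left(-2\right) 3 = -6$)
$N{\left(G \right)} = -3 - 6 G$ ($N{\left(G \right)} = -3 + G \left(-6 + 0\right) = -3 + G \left(-6\right) = -3 - 6 G$)
$\left(-20\right) 39 N{\left(-3 + 0 \cdot 5 \right)} = \left(-20\right) 39 \left(-3 - 6 \left(-3 + 0 \cdot 5\right)\right) = - 780 \left(-3 - 6 \left(-3 + 0\right)\right) = - 780 \left(-3 - -18\right) = - 780 \left(-3 + 18\right) = \left(-780\right) 15 = -11700$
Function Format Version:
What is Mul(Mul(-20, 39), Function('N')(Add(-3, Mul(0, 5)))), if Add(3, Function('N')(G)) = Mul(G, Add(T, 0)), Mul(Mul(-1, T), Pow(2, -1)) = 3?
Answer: -11700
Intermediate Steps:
T = -6 (T = Mul(-2, 3) = -6)
Function('N')(G) = Add(-3, Mul(-6, G)) (Function('N')(G) = Add(-3, Mul(G, Add(-6, 0))) = Add(-3, Mul(G, -6)) = Add(-3, Mul(-6, G)))
Mul(Mul(-20, 39), Function('N')(Add(-3, Mul(0, 5)))) = Mul(Mul(-20, 39), Add(-3, Mul(-6, Add(-3, Mul(0, 5))))) = Mul(-780, Add(-3, Mul(-6, Add(-3, 0)))) = Mul(-780, Add(-3, Mul(-6, -3))) = Mul(-780, Add(-3, 18)) = Mul(-780, 15) = -11700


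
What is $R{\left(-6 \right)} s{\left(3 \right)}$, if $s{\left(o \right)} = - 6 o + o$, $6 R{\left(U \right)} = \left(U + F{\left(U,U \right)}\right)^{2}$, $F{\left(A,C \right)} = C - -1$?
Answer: $- \frac{605}{2} \approx -302.5$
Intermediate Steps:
$F{\left(A,C \right)} = 1 + C$ ($F{\left(A,C \right)} = C + 1 = 1 + C$)
$R{\left(U \right)} = \frac{\left(1 + 2 U\right)^{2}}{6}$ ($R{\left(U \right)} = \frac{\left(U + \left(1 + U\right)\right)^{2}}{6} = \frac{\left(1 + 2 U\right)^{2}}{6}$)
$s{\left(o \right)} = - 5 o$
$R{\left(-6 \right)} s{\left(3 \right)} = \frac{\left(1 + 2 \left(-6\right)\right)^{2}}{6} \left(\left(-5\right) 3\right) = \frac{\left(1 - 12\right)^{2}}{6} \left(-15\right) = \frac{\left(-11\right)^{2}}{6} \left(-15\right) = \frac{1}{6} \cdot 121 \left(-15\right) = \frac{121}{6} \left(-15\right) = - \frac{605}{2}$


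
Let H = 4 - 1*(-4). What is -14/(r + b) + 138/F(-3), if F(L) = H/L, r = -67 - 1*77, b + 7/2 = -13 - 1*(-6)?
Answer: -63851/1236 ≈ -51.659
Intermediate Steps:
H = 8 (H = 4 + 4 = 8)
b = -21/2 (b = -7/2 + (-13 - 1*(-6)) = -7/2 + (-13 + 6) = -7/2 - 7 = -21/2 ≈ -10.500)
r = -144 (r = -67 - 77 = -144)
F(L) = 8/L
-14/(r + b) + 138/F(-3) = -14/(-144 - 21/2) + 138/((8/(-3))) = -14/(-309/2) + 138/((8*(-⅓))) = -14*(-2/309) + 138/(-8/3) = 28/309 + 138*(-3/8) = 28/309 - 207/4 = -63851/1236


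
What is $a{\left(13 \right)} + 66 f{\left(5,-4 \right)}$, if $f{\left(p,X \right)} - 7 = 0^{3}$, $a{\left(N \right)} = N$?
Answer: $475$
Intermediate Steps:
$f{\left(p,X \right)} = 7$ ($f{\left(p,X \right)} = 7 + 0^{3} = 7 + 0 = 7$)
$a{\left(13 \right)} + 66 f{\left(5,-4 \right)} = 13 + 66 \cdot 7 = 13 + 462 = 475$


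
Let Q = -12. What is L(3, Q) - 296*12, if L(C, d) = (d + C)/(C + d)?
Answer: -3551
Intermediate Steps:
L(C, d) = 1 (L(C, d) = (C + d)/(C + d) = 1)
L(3, Q) - 296*12 = 1 - 296*12 = 1 - 3552 = -3551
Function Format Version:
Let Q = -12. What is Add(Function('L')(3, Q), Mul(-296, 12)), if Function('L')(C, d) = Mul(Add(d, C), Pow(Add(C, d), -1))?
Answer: -3551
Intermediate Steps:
Function('L')(C, d) = 1 (Function('L')(C, d) = Mul(Add(C, d), Pow(Add(C, d), -1)) = 1)
Add(Function('L')(3, Q), Mul(-296, 12)) = Add(1, Mul(-296, 12)) = Add(1, -3552) = -3551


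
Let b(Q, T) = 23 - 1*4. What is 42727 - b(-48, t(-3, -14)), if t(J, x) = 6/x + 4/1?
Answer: 42708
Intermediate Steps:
t(J, x) = 4 + 6/x (t(J, x) = 6/x + 4*1 = 6/x + 4 = 4 + 6/x)
b(Q, T) = 19 (b(Q, T) = 23 - 4 = 19)
42727 - b(-48, t(-3, -14)) = 42727 - 1*19 = 42727 - 19 = 42708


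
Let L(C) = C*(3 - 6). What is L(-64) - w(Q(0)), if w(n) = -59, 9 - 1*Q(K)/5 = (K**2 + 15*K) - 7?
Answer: 251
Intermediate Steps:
L(C) = -3*C (L(C) = C*(-3) = -3*C)
Q(K) = 80 - 75*K - 5*K**2 (Q(K) = 45 - 5*((K**2 + 15*K) - 7) = 45 - 5*(-7 + K**2 + 15*K) = 45 + (35 - 75*K - 5*K**2) = 80 - 75*K - 5*K**2)
L(-64) - w(Q(0)) = -3*(-64) - 1*(-59) = 192 + 59 = 251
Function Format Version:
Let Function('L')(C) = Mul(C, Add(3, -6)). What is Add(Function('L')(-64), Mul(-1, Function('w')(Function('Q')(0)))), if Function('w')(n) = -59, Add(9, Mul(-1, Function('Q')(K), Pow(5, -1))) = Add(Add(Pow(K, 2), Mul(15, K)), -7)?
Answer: 251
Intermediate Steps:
Function('L')(C) = Mul(-3, C) (Function('L')(C) = Mul(C, -3) = Mul(-3, C))
Function('Q')(K) = Add(80, Mul(-75, K), Mul(-5, Pow(K, 2))) (Function('Q')(K) = Add(45, Mul(-5, Add(Add(Pow(K, 2), Mul(15, K)), -7))) = Add(45, Mul(-5, Add(-7, Pow(K, 2), Mul(15, K)))) = Add(45, Add(35, Mul(-75, K), Mul(-5, Pow(K, 2)))) = Add(80, Mul(-75, K), Mul(-5, Pow(K, 2))))
Add(Function('L')(-64), Mul(-1, Function('w')(Function('Q')(0)))) = Add(Mul(-3, -64), Mul(-1, -59)) = Add(192, 59) = 251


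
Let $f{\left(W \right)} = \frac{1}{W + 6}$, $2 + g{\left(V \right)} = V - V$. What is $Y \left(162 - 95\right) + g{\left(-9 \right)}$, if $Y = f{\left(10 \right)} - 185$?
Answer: $- \frac{198285}{16} \approx -12393.0$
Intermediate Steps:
$g{\left(V \right)} = -2$ ($g{\left(V \right)} = -2 + \left(V - V\right) = -2 + 0 = -2$)
$f{\left(W \right)} = \frac{1}{6 + W}$
$Y = - \frac{2959}{16}$ ($Y = \frac{1}{6 + 10} - 185 = \frac{1}{16} - 185 = - \frac{2959}{16} \approx -184.94$)
$Y \left(162 - 95\right) + g{\left(-9 \right)} = - \frac{2959 \left(162 - 95\right)}{16} - 2 = \left(- \frac{2959}{16}\right) 67 - 2 = - \frac{198253}{16} - 2 = - \frac{198285}{16}$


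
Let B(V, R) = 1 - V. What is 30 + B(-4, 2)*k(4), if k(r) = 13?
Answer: 95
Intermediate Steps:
30 + B(-4, 2)*k(4) = 30 + (1 - 1*(-4))*13 = 30 + (1 + 4)*13 = 30 + 5*13 = 30 + 65 = 95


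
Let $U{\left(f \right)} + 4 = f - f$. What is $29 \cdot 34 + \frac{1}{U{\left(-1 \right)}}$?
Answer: $\frac{3943}{4} \approx 985.75$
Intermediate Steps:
$U{\left(f \right)} = -4$ ($U{\left(f \right)} = -4 + \left(f - f\right) = -4 + 0 = -4$)
$29 \cdot 34 + \frac{1}{U{\left(-1 \right)}} = 29 \cdot 34 + \frac{1}{-4} = 986 - \frac{1}{4} = \frac{3943}{4}$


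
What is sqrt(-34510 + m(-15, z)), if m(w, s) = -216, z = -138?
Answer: I*sqrt(34726) ≈ 186.35*I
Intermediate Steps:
sqrt(-34510 + m(-15, z)) = sqrt(-34510 - 216) = sqrt(-34726) = I*sqrt(34726)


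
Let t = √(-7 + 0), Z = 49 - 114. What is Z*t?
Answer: -65*I*√7 ≈ -171.97*I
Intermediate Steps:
Z = -65
t = I*√7 (t = √(-7) = I*√7 ≈ 2.6458*I)
Z*t = -65*I*√7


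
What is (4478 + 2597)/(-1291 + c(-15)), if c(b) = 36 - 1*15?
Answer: -1415/254 ≈ -5.5709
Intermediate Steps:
c(b) = 21 (c(b) = 36 - 15 = 21)
(4478 + 2597)/(-1291 + c(-15)) = (4478 + 2597)/(-1291 + 21) = 7075/(-1270) = 7075*(-1/1270) = -1415/254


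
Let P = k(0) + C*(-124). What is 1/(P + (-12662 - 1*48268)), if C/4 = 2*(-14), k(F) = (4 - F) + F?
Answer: -1/47038 ≈ -2.1259e-5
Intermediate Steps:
k(F) = 4
C = -112 (C = 4*(2*(-14)) = 4*(-28) = -112)
P = 13892 (P = 4 - 112*(-124) = 4 + 13888 = 13892)
1/(P + (-12662 - 1*48268)) = 1/(13892 + (-12662 - 1*48268)) = 1/(13892 + (-12662 - 48268)) = 1/(13892 - 60930) = 1/(-47038) = -1/47038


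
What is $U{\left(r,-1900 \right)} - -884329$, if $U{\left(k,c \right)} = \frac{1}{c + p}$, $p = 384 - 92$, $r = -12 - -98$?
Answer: $\frac{1422001031}{1608} \approx 8.8433 \cdot 10^{5}$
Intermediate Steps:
$r = 86$ ($r = -12 + 98 = 86$)
$p = 292$ ($p = 384 - 92 = 292$)
$U{\left(k,c \right)} = \frac{1}{292 + c}$ ($U{\left(k,c \right)} = \frac{1}{c + 292} = \frac{1}{292 + c}$)
$U{\left(r,-1900 \right)} - -884329 = \frac{1}{292 - 1900} - -884329 = \frac{1}{-1608} + 884329 = - \frac{1}{1608} + 884329 = \frac{1422001031}{1608}$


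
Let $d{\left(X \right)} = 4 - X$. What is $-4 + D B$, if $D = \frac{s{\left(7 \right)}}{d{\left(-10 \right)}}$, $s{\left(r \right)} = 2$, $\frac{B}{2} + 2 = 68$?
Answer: $\frac{104}{7} \approx 14.857$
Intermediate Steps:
$B = 132$ ($B = -4 + 2 \cdot 68 = -4 + 136 = 132$)
$D = \frac{1}{7}$ ($D = \frac{2}{4 - -10} = \frac{2}{4 + 10} = \frac{2}{14} = 2 \cdot \frac{1}{14} = \frac{1}{7} \approx 0.14286$)
$-4 + D B = -4 + \frac{1}{7} \cdot 132 = -4 + \frac{132}{7} = \frac{104}{7}$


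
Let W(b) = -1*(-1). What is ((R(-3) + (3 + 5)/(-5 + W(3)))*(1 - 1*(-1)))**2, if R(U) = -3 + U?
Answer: 256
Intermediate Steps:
W(b) = 1
((R(-3) + (3 + 5)/(-5 + W(3)))*(1 - 1*(-1)))**2 = (((-3 - 3) + (3 + 5)/(-5 + 1))*(1 - 1*(-1)))**2 = ((-6 + 8/(-4))*(1 + 1))**2 = ((-6 + 8*(-1/4))*2)**2 = ((-6 - 2)*2)**2 = (-8*2)**2 = (-16)**2 = 256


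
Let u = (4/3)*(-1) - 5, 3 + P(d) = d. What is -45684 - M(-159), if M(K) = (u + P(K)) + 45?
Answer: -136682/3 ≈ -45561.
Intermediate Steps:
P(d) = -3 + d
u = -19/3 (u = (4*(1/3))*(-1) - 5 = (4/3)*(-1) - 5 = -4/3 - 5 = -19/3 ≈ -6.3333)
M(K) = 107/3 + K (M(K) = (-19/3 + (-3 + K)) + 45 = (-28/3 + K) + 45 = 107/3 + K)
-45684 - M(-159) = -45684 - (107/3 - 159) = -45684 - 1*(-370/3) = -45684 + 370/3 = -136682/3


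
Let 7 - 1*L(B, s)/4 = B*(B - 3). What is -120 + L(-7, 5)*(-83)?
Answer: 20796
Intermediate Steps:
L(B, s) = 28 - 4*B*(-3 + B) (L(B, s) = 28 - 4*B*(B - 3) = 28 - 4*B*(-3 + B))
-120 + L(-7, 5)*(-83) = -120 + (28 - 4*(-7)**2 + 12*(-7))*(-83) = -120 + (28 - 4*49 - 84)*(-83) = -120 + (28 - 196 - 84)*(-83) = -120 - 252*(-83) = -120 + 20916 = 20796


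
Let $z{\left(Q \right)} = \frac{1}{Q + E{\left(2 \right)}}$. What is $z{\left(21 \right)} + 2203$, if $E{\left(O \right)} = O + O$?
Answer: $\frac{55076}{25} \approx 2203.0$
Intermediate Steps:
$E{\left(O \right)} = 2 O$
$z{\left(Q \right)} = \frac{1}{4 + Q}$ ($z{\left(Q \right)} = \frac{1}{Q + 2 \cdot 2} = \frac{1}{Q + 4} = \frac{1}{4 + Q}$)
$z{\left(21 \right)} + 2203 = \frac{1}{4 + 21} + 2203 = \frac{1}{25} + 2203 = \frac{55076}{25}$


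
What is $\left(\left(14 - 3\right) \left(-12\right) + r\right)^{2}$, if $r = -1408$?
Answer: $2371600$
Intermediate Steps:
$\left(\left(14 - 3\right) \left(-12\right) + r\right)^{2} = \left(\left(14 - 3\right) \left(-12\right) - 1408\right)^{2} = \left(11 \left(-12\right) - 1408\right)^{2} = \left(-132 - 1408\right)^{2} = \left(-1540\right)^{2} = 2371600$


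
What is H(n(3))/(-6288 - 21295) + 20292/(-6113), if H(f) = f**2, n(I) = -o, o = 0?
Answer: -20292/6113 ≈ -3.3195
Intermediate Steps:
n(I) = 0 (n(I) = -1*0 = 0)
H(n(3))/(-6288 - 21295) + 20292/(-6113) = 0**2/(-6288 - 21295) + 20292/(-6113) = 0/(-27583) + 20292*(-1/6113) = 0*(-1/27583) - 20292/6113 = 0 - 20292/6113 = -20292/6113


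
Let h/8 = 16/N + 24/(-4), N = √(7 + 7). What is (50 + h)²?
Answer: 8220/7 + 256*√14/7 ≈ 1311.1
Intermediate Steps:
N = √14 ≈ 3.7417
h = -48 + 64*√14/7 (h = 8*(16/(√14) + 24/(-4)) = 8*(16*(√14/14) + 24*(-¼)) = 8*(8*√14/7 - 6) = 8*(-6 + 8*√14/7) = -48 + 64*√14/7 ≈ -13.791)
(50 + h)² = (50 + (-48 + 64*√14/7))² = (2 + 64*√14/7)²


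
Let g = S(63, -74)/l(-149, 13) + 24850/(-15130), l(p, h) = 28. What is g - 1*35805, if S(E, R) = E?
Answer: -216688183/6052 ≈ -35804.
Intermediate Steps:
g = 3677/6052 (g = 63/28 + 24850/(-15130) = 63*(1/28) + 24850*(-1/15130) = 9/4 - 2485/1513 = 3677/6052 ≈ 0.60757)
g - 1*35805 = 3677/6052 - 1*35805 = 3677/6052 - 35805 = -216688183/6052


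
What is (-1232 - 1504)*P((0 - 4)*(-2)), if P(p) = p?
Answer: -21888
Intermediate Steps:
(-1232 - 1504)*P((0 - 4)*(-2)) = (-1232 - 1504)*((0 - 4)*(-2)) = -(-10944)*(-2) = -2736*8 = -21888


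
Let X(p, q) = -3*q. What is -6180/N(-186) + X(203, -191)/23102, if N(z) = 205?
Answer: -28530579/947182 ≈ -30.122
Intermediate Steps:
-6180/N(-186) + X(203, -191)/23102 = -6180/205 - 3*(-191)/23102 = -6180*1/205 + 573*(1/23102) = -1236/41 + 573/23102 = -28530579/947182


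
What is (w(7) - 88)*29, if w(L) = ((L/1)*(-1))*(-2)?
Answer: -2146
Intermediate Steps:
w(L) = 2*L (w(L) = ((L*1)*(-1))*(-2) = (L*(-1))*(-2) = -L*(-2) = 2*L)
(w(7) - 88)*29 = (2*7 - 88)*29 = (14 - 88)*29 = -74*29 = -2146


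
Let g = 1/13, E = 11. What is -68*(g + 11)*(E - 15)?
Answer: 39168/13 ≈ 3012.9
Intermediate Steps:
g = 1/13 ≈ 0.076923
-68*(g + 11)*(E - 15) = -68*(1/13 + 11)*(11 - 15) = -9792*(-4)/13 = -68*(-576/13) = 39168/13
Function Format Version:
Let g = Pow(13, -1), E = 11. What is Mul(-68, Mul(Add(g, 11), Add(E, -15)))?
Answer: Rational(39168, 13) ≈ 3012.9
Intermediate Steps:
g = Rational(1, 13) ≈ 0.076923
Mul(-68, Mul(Add(g, 11), Add(E, -15))) = Mul(-68, Mul(Add(Rational(1, 13), 11), Add(11, -15))) = Mul(-68, Mul(Rational(144, 13), -4)) = Mul(-68, Rational(-576, 13)) = Rational(39168, 13)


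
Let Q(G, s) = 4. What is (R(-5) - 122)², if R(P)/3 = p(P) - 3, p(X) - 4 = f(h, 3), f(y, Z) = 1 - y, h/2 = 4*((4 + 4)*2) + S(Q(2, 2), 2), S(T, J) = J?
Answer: 262144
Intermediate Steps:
h = 132 (h = 2*(4*((4 + 4)*2) + 2) = 2*(4*(8*2) + 2) = 2*(4*16 + 2) = 2*(64 + 2) = 2*66 = 132)
p(X) = -127 (p(X) = 4 + (1 - 1*132) = 4 + (1 - 132) = 4 - 131 = -127)
R(P) = -390 (R(P) = 3*(-127 - 3) = 3*(-130) = -390)
(R(-5) - 122)² = (-390 - 122)² = (-512)² = 262144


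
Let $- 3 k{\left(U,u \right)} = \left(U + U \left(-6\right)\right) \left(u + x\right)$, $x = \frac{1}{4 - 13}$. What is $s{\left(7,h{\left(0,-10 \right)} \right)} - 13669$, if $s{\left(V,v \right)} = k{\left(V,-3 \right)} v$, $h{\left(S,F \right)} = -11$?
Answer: $- \frac{358283}{27} \approx -13270.0$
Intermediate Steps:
$x = - \frac{1}{9}$ ($x = \frac{1}{-9} = - \frac{1}{9} \approx -0.11111$)
$k{\left(U,u \right)} = \frac{5 U \left(- \frac{1}{9} + u\right)}{3}$ ($k{\left(U,u \right)} = - \frac{\left(U + U \left(-6\right)\right) \left(u - \frac{1}{9}\right)}{3} = - \frac{\left(U - 6 U\right) \left(- \frac{1}{9} + u\right)}{3} = - \frac{- 5 U \left(- \frac{1}{9} + u\right)}{3} = - \frac{\left(-5\right) U \left(- \frac{1}{9} + u\right)}{3} = \frac{5 U \left(- \frac{1}{9} + u\right)}{3}$)
$s{\left(V,v \right)} = - \frac{140 V v}{27}$ ($s{\left(V,v \right)} = \frac{5 V \left(-1 + 9 \left(-3\right)\right)}{27} v = \frac{5 V \left(-1 - 27\right)}{27} v = \frac{5}{27} V \left(-28\right) v = - \frac{140 V}{27} v = - \frac{140 V v}{27}$)
$s{\left(7,h{\left(0,-10 \right)} \right)} - 13669 = \left(- \frac{140}{27}\right) 7 \left(-11\right) - 13669 = \frac{10780}{27} - 13669 = - \frac{358283}{27}$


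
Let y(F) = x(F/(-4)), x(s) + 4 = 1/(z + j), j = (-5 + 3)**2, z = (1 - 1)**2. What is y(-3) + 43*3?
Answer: 501/4 ≈ 125.25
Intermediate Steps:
z = 0 (z = 0**2 = 0)
j = 4 (j = (-2)**2 = 4)
x(s) = -15/4 (x(s) = -4 + 1/(0 + 4) = -4 + 1/4 = -15/4)
y(F) = -15/4
y(-3) + 43*3 = -15/4 + 43*3 = -15/4 + 129 = 501/4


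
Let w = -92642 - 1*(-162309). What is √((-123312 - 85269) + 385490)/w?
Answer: √176909/69667 ≈ 0.0060374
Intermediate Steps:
w = 69667 (w = -92642 + 162309 = 69667)
√((-123312 - 85269) + 385490)/w = √((-123312 - 85269) + 385490)/69667 = √(-208581 + 385490)*(1/69667) = √176909*(1/69667) = √176909/69667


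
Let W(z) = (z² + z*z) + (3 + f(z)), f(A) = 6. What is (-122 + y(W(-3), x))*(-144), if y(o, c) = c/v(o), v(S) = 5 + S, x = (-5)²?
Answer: 34911/2 ≈ 17456.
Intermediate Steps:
x = 25
W(z) = 9 + 2*z² (W(z) = (z² + z*z) + (3 + 6) = (z² + z²) + 9 = 2*z² + 9 = 9 + 2*z²)
y(o, c) = c/(5 + o)
(-122 + y(W(-3), x))*(-144) = (-122 + 25/(5 + (9 + 2*(-3)²)))*(-144) = (-122 + 25/(5 + (9 + 2*9)))*(-144) = (-122 + 25/(5 + (9 + 18)))*(-144) = (-122 + 25/(5 + 27))*(-144) = (-122 + 25/32)*(-144) = -3879/32*(-144) = 34911/2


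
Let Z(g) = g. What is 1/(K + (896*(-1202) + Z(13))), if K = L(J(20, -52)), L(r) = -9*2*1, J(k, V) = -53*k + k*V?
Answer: -1/1076997 ≈ -9.2851e-7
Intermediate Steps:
J(k, V) = -53*k + V*k
L(r) = -18 (L(r) = -18*1 = -18)
K = -18
1/(K + (896*(-1202) + Z(13))) = 1/(-18 + (896*(-1202) + 13)) = 1/(-18 + (-1076992 + 13)) = 1/(-18 - 1076979) = 1/(-1076997) = -1/1076997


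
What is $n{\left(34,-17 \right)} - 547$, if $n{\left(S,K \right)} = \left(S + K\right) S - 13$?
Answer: $18$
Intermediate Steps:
$n{\left(S,K \right)} = -13 + S \left(K + S\right)$ ($n{\left(S,K \right)} = \left(K + S\right) S - 13 = S \left(K + S\right) - 13 = -13 + S \left(K + S\right)$)
$n{\left(34,-17 \right)} - 547 = \left(-13 + 34^{2} - 578\right) - 547 = \left(-13 + 1156 - 578\right) - 547 = 565 - 547 = 18$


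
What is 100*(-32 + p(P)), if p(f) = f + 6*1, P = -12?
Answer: -3800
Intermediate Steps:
p(f) = 6 + f (p(f) = f + 6 = 6 + f)
100*(-32 + p(P)) = 100*(-32 + (6 - 12)) = 100*(-32 - 6) = 100*(-38) = -3800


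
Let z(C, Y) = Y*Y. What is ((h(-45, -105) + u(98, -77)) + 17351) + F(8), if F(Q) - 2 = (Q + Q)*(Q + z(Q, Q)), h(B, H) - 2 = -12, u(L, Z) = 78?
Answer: 18573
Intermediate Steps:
h(B, H) = -10 (h(B, H) = 2 - 12 = -10)
z(C, Y) = Y²
F(Q) = 2 + 2*Q*(Q + Q²) (F(Q) = 2 + (Q + Q)*(Q + Q²) = 2 + (2*Q)*(Q + Q²) = 2 + 2*Q*(Q + Q²))
((h(-45, -105) + u(98, -77)) + 17351) + F(8) = ((-10 + 78) + 17351) + (2 + 2*8² + 2*8³) = (68 + 17351) + (2 + 2*64 + 2*512) = 17419 + (2 + 128 + 1024) = 17419 + 1154 = 18573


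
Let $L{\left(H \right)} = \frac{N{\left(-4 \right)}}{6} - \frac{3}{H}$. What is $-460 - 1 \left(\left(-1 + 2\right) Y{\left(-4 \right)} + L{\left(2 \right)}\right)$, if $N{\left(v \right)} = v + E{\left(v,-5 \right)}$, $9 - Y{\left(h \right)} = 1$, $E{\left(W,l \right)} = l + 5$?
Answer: $- \frac{2795}{6} \approx -465.83$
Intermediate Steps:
$E{\left(W,l \right)} = 5 + l$
$Y{\left(h \right)} = 8$ ($Y{\left(h \right)} = 9 - 1 = 8$)
$N{\left(v \right)} = v$ ($N{\left(v \right)} = v + \left(5 - 5\right) = v + 0 = v$)
$L{\left(H \right)} = - \frac{2}{3} - \frac{3}{H}$ ($L{\left(H \right)} = - \frac{4}{6} - \frac{3}{H} = \left(-4\right) \frac{1}{6} - \frac{3}{H} = - \frac{2}{3} - \frac{3}{H}$)
$-460 - 1 \left(\left(-1 + 2\right) Y{\left(-4 \right)} + L{\left(2 \right)}\right) = -460 - 1 \left(\left(-1 + 2\right) 8 - \left(\frac{2}{3} + \frac{3}{2}\right)\right) = -460 - 1 \left(1 \cdot 8 - \frac{13}{6}\right) = -460 - 1 \left(8 - \frac{13}{6}\right) = -460 - 1 \cdot \frac{35}{6} = -460 - \frac{35}{6} = - \frac{2795}{6}$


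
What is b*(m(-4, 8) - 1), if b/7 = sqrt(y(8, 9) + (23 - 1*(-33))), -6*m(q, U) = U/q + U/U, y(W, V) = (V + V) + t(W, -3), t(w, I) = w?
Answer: -35*sqrt(82)/6 ≈ -52.823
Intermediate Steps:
y(W, V) = W + 2*V (y(W, V) = (V + V) + W = 2*V + W = W + 2*V)
m(q, U) = -1/6 - U/(6*q) (m(q, U) = -(U/q + U/U)/6 = -(U/q + 1)/6 = -(1 + U/q)/6 = -1/6 - U/(6*q))
b = 7*sqrt(82) (b = 7*sqrt((8 + 2*9) + (23 - 1*(-33))) = 7*sqrt((8 + 18) + (23 + 33)) = 7*sqrt(26 + 56) = 7*sqrt(82) ≈ 63.388)
b*(m(-4, 8) - 1) = (7*sqrt(82))*((1/6)*(-1*8 - 1*(-4))/(-4) - 1) = (7*sqrt(82))*((1/6)*(-1/4)*(-8 + 4) - 1) = (7*sqrt(82))*((1/6)*(-1/4)*(-4) - 1) = (7*sqrt(82))*(1/6 - 1) = (7*sqrt(82))*(-5/6) = -35*sqrt(82)/6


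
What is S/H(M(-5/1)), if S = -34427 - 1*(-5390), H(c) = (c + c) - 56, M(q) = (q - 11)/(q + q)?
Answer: 48395/88 ≈ 549.94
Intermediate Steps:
M(q) = (-11 + q)/(2*q) (M(q) = (-11 + q)/((2*q)) = (-11 + q)*(1/(2*q)) = (-11 + q)/(2*q))
H(c) = -56 + 2*c (H(c) = 2*c - 56 = -56 + 2*c)
S = -29037 (S = -34427 + 5390 = -29037)
S/H(M(-5/1)) = -29037/(-56 + 2*((-11 - 5/1)/(2*((-5/1))))) = -29037/(-56 + 2*((-11 - 5*1)/(2*((-5*1))))) = -29037/(-56 + 2*((1/2)*(-11 - 5)/(-5))) = -29037/(-56 + 2*((1/2)*(-1/5)*(-16))) = -29037/(-56 + 2*(8/5)) = -29037/(-56 + 16/5) = -29037/(-264/5) = -29037*(-5/264) = 48395/88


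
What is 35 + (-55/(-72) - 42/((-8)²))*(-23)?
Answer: 9367/288 ≈ 32.524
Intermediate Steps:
35 + (-55/(-72) - 42/((-8)²))*(-23) = 35 + (-55*(-1/72) - 42/64)*(-23) = 35 + (55/72 - 42*1/64)*(-23) = 35 + (55/72 - 21/32)*(-23) = 35 + (31/288)*(-23) = 35 - 713/288 = 9367/288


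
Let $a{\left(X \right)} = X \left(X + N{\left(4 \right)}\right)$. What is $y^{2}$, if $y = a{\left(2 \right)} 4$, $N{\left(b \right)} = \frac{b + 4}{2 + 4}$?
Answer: $\frac{6400}{9} \approx 711.11$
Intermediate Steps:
$N{\left(b \right)} = \frac{2}{3} + \frac{b}{6}$ ($N{\left(b \right)} = \frac{4 + b}{6} = \left(4 + b\right) \frac{1}{6} = \frac{2}{3} + \frac{b}{6}$)
$a{\left(X \right)} = X \left(\frac{4}{3} + X\right)$ ($a{\left(X \right)} = X \left(X + \left(\frac{2}{3} + \frac{1}{6} \cdot 4\right)\right) = X \left(X + \left(\frac{2}{3} + \frac{2}{3}\right)\right) = X \left(X + \frac{4}{3}\right) = X \left(\frac{4}{3} + X\right)$)
$y = \frac{80}{3}$ ($y = \frac{1}{3} \cdot 2 \left(4 + 3 \cdot 2\right) 4 = \frac{1}{3} \cdot 2 \left(4 + 6\right) 4 = \frac{1}{3} \cdot 2 \cdot 10 \cdot 4 = \frac{20}{3} \cdot 4 = \frac{80}{3} \approx 26.667$)
$y^{2} = \left(\frac{80}{3}\right)^{2} = \frac{6400}{9}$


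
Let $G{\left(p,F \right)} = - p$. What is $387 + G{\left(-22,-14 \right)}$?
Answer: $409$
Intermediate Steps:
$387 + G{\left(-22,-14 \right)} = 387 - -22 = 387 + 22 = 409$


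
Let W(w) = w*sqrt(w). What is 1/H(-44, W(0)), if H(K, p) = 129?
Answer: 1/129 ≈ 0.0077519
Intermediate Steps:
W(w) = w**(3/2)
1/H(-44, W(0)) = 1/129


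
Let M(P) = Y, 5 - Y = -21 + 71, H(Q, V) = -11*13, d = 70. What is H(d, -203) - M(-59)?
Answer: -98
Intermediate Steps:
H(Q, V) = -143
Y = -45 (Y = 5 - (-21 + 71) = 5 - 1*50 = 5 - 50 = -45)
M(P) = -45
H(d, -203) - M(-59) = -143 - 1*(-45) = -143 + 45 = -98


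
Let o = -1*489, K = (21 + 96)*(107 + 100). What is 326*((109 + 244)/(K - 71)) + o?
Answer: -5846647/12074 ≈ -484.23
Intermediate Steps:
K = 24219 (K = 117*207 = 24219)
o = -489
326*((109 + 244)/(K - 71)) + o = 326*((109 + 244)/(24219 - 71)) - 489 = 326*(353/24148) - 489 = 57539/12074 - 489 = -5846647/12074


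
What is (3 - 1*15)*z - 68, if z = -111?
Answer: 1264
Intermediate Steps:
(3 - 1*15)*z - 68 = (3 - 1*15)*(-111) - 68 = (3 - 15)*(-111) - 68 = -12*(-111) - 68 = 1332 - 68 = 1264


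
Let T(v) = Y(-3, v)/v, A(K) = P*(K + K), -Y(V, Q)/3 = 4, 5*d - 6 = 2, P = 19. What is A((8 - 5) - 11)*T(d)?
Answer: 2280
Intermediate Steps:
d = 8/5 (d = 6/5 + (⅕)*2 = 6/5 + ⅖ = 8/5 ≈ 1.6000)
Y(V, Q) = -12 (Y(V, Q) = -3*4 = -12)
A(K) = 38*K (A(K) = 19*(K + K) = 19*(2*K) = 38*K)
T(v) = -12/v
A((8 - 5) - 11)*T(d) = (38*((8 - 5) - 11))*(-12/8/5) = (38*(3 - 11))*(-12*5/8) = (38*(-8))*(-15/2) = -304*(-15/2) = 2280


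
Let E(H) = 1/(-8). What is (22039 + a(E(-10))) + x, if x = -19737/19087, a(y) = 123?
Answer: 422986357/19087 ≈ 22161.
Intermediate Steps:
E(H) = -1/8
x = -19737/19087 (x = -19737*1/19087 = -19737/19087 ≈ -1.0341)
(22039 + a(E(-10))) + x = (22039 + 123) - 19737/19087 = 22162 - 19737/19087 = 422986357/19087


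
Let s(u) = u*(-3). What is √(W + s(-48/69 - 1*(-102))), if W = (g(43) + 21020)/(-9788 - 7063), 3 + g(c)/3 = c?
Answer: I*√45840084178830/387573 ≈ 17.469*I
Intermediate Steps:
g(c) = -9 + 3*c
s(u) = -3*u
W = -21140/16851 (W = ((-9 + 3*43) + 21020)/(-9788 - 7063) = ((-9 + 129) + 21020)/(-16851) = (120 + 21020)*(-1/16851) = 21140*(-1/16851) = -21140/16851 ≈ -1.2545)
√(W + s(-48/69 - 1*(-102))) = √(-21140/16851 - 3*(-48/69 - 1*(-102))) = √(-21140/16851 - 3*(-48*1/69 + 102)) = √(-21140/16851 - 3*(-16/23 + 102)) = √(-21140/16851 - 3*2330/23) = √(-21140/16851 - 6990/23) = √(-118274710/387573) = I*√45840084178830/387573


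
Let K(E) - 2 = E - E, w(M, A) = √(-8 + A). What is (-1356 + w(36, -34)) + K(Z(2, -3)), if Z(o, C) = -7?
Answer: -1354 + I*√42 ≈ -1354.0 + 6.4807*I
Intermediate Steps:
K(E) = 2 (K(E) = 2 + (E - E) = 2 + 0 = 2)
(-1356 + w(36, -34)) + K(Z(2, -3)) = (-1356 + √(-8 - 34)) + 2 = (-1356 + √(-42)) + 2 = (-1356 + I*√42) + 2 = -1354 + I*√42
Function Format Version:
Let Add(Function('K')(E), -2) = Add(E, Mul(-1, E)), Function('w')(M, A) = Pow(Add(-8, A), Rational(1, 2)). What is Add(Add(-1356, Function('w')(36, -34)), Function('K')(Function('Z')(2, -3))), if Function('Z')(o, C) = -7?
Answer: Add(-1354, Mul(I, Pow(42, Rational(1, 2)))) ≈ Add(-1354.0, Mul(6.4807, I))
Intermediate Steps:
Function('K')(E) = 2 (Function('K')(E) = Add(2, Add(E, Mul(-1, E))) = Add(2, 0) = 2)
Add(Add(-1356, Function('w')(36, -34)), Function('K')(Function('Z')(2, -3))) = Add(Add(-1356, Pow(Add(-8, -34), Rational(1, 2))), 2) = Add(Add(-1356, Pow(-42, Rational(1, 2))), 2) = Add(Add(-1356, Mul(I, Pow(42, Rational(1, 2)))), 2) = Add(-1354, Mul(I, Pow(42, Rational(1, 2))))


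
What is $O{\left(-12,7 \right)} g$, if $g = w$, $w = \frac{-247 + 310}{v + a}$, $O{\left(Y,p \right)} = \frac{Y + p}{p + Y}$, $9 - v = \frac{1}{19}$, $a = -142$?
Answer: $- \frac{1197}{2528} \approx -0.4735$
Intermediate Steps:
$v = \frac{170}{19}$ ($v = 9 - \frac{1}{19} = \frac{170}{19} \approx 8.9474$)
$O{\left(Y,p \right)} = 1$ ($O{\left(Y,p \right)} = \frac{Y + p}{Y + p} = 1$)
$w = - \frac{1197}{2528}$ ($w = \frac{-247 + 310}{\frac{170}{19} - 142} = \frac{63}{- \frac{2528}{19}} = 63 \left(- \frac{19}{2528}\right) = - \frac{1197}{2528} \approx -0.4735$)
$g = - \frac{1197}{2528} \approx -0.4735$
$O{\left(-12,7 \right)} g = 1 \left(- \frac{1197}{2528}\right) = - \frac{1197}{2528}$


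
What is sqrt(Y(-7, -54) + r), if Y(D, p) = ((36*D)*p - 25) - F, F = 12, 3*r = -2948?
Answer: sqrt(113295)/3 ≈ 112.20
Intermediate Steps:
r = -2948/3 (r = (1/3)*(-2948) = -2948/3 ≈ -982.67)
Y(D, p) = -37 + 36*D*p (Y(D, p) = ((36*D)*p - 25) - 1*12 = (36*D*p - 25) - 12 = (-25 + 36*D*p) - 12 = -37 + 36*D*p)
sqrt(Y(-7, -54) + r) = sqrt((-37 + 36*(-7)*(-54)) - 2948/3) = sqrt((-37 + 13608) - 2948/3) = sqrt(13571 - 2948/3) = sqrt(37765/3) = sqrt(113295)/3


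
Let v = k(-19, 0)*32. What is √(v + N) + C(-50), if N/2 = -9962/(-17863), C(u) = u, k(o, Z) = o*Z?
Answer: -50 + 2*√88975603/17863 ≈ -48.944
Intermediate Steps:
k(o, Z) = Z*o
v = 0 (v = (0*(-19))*32 = 0*32 = 0)
N = 19924/17863 (N = 2*(-9962/(-17863)) = 2*(-9962*(-1/17863)) = 2*(9962/17863) = 19924/17863 ≈ 1.1154)
√(v + N) + C(-50) = √(0 + 19924/17863) - 50 = √(19924/17863) - 50 = 2*√88975603/17863 - 50 = -50 + 2*√88975603/17863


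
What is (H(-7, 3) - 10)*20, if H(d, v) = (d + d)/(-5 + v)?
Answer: -60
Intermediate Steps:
H(d, v) = 2*d/(-5 + v) (H(d, v) = (2*d)/(-5 + v) = 2*d/(-5 + v))
(H(-7, 3) - 10)*20 = (2*(-7)/(-5 + 3) - 10)*20 = (2*(-7)/(-2) - 10)*20 = (2*(-7)*(-½) - 10)*20 = (7 - 10)*20 = -3*20 = -60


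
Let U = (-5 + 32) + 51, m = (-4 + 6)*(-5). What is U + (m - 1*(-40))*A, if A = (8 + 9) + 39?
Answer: 1758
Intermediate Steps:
m = -10 (m = 2*(-5) = -10)
A = 56 (A = 17 + 39 = 56)
U = 78 (U = 27 + 51 = 78)
U + (m - 1*(-40))*A = 78 + (-10 - 1*(-40))*56 = 78 + (-10 + 40)*56 = 78 + 30*56 = 78 + 1680 = 1758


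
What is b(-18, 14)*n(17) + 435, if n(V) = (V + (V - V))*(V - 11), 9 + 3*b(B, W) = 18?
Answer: 741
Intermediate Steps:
b(B, W) = 3 (b(B, W) = -3 + (1/3)*18 = -3 + 6 = 3)
n(V) = V*(-11 + V) (n(V) = (V + 0)*(-11 + V) = V*(-11 + V))
b(-18, 14)*n(17) + 435 = 3*(17*(-11 + 17)) + 435 = 3*(17*6) + 435 = 3*102 + 435 = 306 + 435 = 741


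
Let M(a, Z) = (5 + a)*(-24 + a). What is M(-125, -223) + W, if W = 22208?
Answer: 40088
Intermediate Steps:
M(a, Z) = (-24 + a)*(5 + a)
M(-125, -223) + W = (-120 + (-125)² - 19*(-125)) + 22208 = (-120 + 15625 + 2375) + 22208 = 17880 + 22208 = 40088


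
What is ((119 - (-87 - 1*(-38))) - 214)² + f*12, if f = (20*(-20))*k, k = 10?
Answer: -45884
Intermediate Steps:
f = -4000 (f = (20*(-20))*10 = -400*10 = -4000)
((119 - (-87 - 1*(-38))) - 214)² + f*12 = ((119 - (-87 - 1*(-38))) - 214)² - 4000*12 = ((119 - (-87 + 38)) - 214)² - 48000 = ((119 - 1*(-49)) - 214)² - 48000 = ((119 + 49) - 214)² - 48000 = (168 - 214)² - 48000 = (-46)² - 48000 = 2116 - 48000 = -45884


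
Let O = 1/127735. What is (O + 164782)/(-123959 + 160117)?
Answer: 21048428771/4618642130 ≈ 4.5573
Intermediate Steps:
O = 1/127735 ≈ 7.8287e-6
(O + 164782)/(-123959 + 160117) = (1/127735 + 164782)/(-123959 + 160117) = (21048428771/127735)/36158 = (21048428771/127735)*(1/36158) = 21048428771/4618642130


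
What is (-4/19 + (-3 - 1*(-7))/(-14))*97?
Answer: -6402/133 ≈ -48.135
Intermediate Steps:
(-4/19 + (-3 - 1*(-7))/(-14))*97 = (-4*1/19 + (-3 + 7)*(-1/14))*97 = (-4/19 + 4*(-1/14))*97 = (-4/19 - 2/7)*97 = -66/133*97 = -6402/133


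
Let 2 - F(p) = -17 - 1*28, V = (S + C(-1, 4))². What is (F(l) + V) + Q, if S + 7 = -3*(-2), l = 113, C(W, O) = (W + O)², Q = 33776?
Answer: 33887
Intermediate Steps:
C(W, O) = (O + W)²
S = -1 (S = -7 - 3*(-2) = -7 + 6 = -1)
V = 64 (V = (-1 + (4 - 1)²)² = (-1 + 3²)² = (-1 + 9)² = 8² = 64)
F(p) = 47 (F(p) = 2 - (-17 - 1*28) = 2 - (-17 - 28) = 2 - 1*(-45) = 2 + 45 = 47)
(F(l) + V) + Q = (47 + 64) + 33776 = 111 + 33776 = 33887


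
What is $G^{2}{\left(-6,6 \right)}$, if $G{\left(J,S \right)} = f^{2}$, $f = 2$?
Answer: $16$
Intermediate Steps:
$G{\left(J,S \right)} = 4$ ($G{\left(J,S \right)} = 2^{2} = 4$)
$G^{2}{\left(-6,6 \right)} = 4^{2} = 16$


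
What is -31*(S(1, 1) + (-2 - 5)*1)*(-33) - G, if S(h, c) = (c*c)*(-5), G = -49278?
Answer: 37002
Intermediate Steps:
S(h, c) = -5*c² (S(h, c) = c²*(-5) = -5*c²)
-31*(S(1, 1) + (-2 - 5)*1)*(-33) - G = -31*(-5*1² + (-2 - 5)*1)*(-33) - 1*(-49278) = -31*(-5*1 - 7*1)*(-33) + 49278 = -31*(-5 - 7)*(-33) + 49278 = -31*(-12)*(-33) + 49278 = 372*(-33) + 49278 = -12276 + 49278 = 37002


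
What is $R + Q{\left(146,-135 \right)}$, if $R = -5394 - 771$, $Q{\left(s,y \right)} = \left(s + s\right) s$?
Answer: $36467$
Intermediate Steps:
$Q{\left(s,y \right)} = 2 s^{2}$ ($Q{\left(s,y \right)} = 2 s s = 2 s^{2}$)
$R = -6165$ ($R = -5394 - 771 = -6165$)
$R + Q{\left(146,-135 \right)} = -6165 + 2 \cdot 146^{2} = -6165 + 2 \cdot 21316 = -6165 + 42632 = 36467$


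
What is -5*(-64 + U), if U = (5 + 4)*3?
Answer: 185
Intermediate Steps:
U = 27 (U = 9*3 = 27)
-5*(-64 + U) = -5*(-64 + 27) = -5*(-37) = 185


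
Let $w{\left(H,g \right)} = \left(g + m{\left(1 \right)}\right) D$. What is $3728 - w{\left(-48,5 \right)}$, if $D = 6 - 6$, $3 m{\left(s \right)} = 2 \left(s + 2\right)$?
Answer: $3728$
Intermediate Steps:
$m{\left(s \right)} = \frac{4}{3} + \frac{2 s}{3}$ ($m{\left(s \right)} = \frac{2 \left(s + 2\right)}{3} = \frac{2 \left(2 + s\right)}{3} = \frac{4 + 2 s}{3} = \frac{4}{3} + \frac{2 s}{3}$)
$D = 0$ ($D = 6 - 6 = 0$)
$w{\left(H,g \right)} = 0$ ($w{\left(H,g \right)} = \left(g + \left(\frac{4}{3} + \frac{2}{3} \cdot 1\right)\right) 0 = \left(g + \left(\frac{4}{3} + \frac{2}{3}\right)\right) 0 = \left(g + 2\right) 0 = \left(2 + g\right) 0 = 0$)
$3728 - w{\left(-48,5 \right)} = 3728 - 0 = 3728 + 0 = 3728$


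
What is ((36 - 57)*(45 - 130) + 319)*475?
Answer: 999400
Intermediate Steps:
((36 - 57)*(45 - 130) + 319)*475 = (-21*(-85) + 319)*475 = (1785 + 319)*475 = 2104*475 = 999400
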